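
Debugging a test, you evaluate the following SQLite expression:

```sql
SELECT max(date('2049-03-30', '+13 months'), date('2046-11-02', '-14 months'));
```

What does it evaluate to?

date('2049-03-30', '+13 months') → 2050-04-30.
date('2046-11-02', '-14 months') → 2045-09-02.
Later of the two is 2050-04-30.

2050-04-30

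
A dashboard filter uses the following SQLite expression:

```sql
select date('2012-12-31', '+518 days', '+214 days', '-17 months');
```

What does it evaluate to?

Applying '+518 days' to 2012-12-31: counting 518 days forward gives 2014-06-02.
Applying '+214 days' to 2014-06-02: counting 214 days forward gives 2015-01-02.
Adding -17 months to 2015-01-02 gives 2013-08-02.

2013-08-02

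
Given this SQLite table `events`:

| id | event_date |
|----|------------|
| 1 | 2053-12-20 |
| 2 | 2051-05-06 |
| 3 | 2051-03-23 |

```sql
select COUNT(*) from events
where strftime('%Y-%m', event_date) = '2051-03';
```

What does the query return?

1

Rows with year-month 2051-03: 2051-03-23 → 1.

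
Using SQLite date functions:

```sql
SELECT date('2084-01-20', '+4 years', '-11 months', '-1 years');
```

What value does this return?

2086-02-20

Adding +4 years to 2084-01-20 gives 2088-01-20.
Adding -11 months to 2088-01-20 gives 2087-02-20.
Adding -1 year to 2087-02-20 gives 2086-02-20.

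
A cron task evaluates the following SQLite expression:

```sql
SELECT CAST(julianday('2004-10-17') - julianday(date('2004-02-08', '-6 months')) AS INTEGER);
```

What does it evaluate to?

436

Adding -6 months to 2004-02-08 gives 2003-08-08.
23 days remain in August 2003 after the 8th (31 − 8).
Full months from September 2003 through September 2004 contribute their day counts.
Then 17 days into October 2004.
Total: 23 + 30 + 31 + 30 + 31 + 31 + 29 + 31 + 30 + 31 + 30 + 31 + 31 + 30 + 17 = 436.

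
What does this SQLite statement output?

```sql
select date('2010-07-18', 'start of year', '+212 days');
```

2010-08-01

`start of year` rewinds 2010-07-18 to 2010-01-01.
Applying '+212 days' to 2010-01-01: counting 212 days forward gives 2010-08-01.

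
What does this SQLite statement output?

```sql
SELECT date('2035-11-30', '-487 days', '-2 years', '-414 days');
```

Applying '-487 days' to 2035-11-30: counting 487 days back gives 2034-07-31.
Adding -2 years to 2034-07-31 gives 2032-07-31.
Applying '-414 days' to 2032-07-31: counting 414 days back gives 2031-06-13.

2031-06-13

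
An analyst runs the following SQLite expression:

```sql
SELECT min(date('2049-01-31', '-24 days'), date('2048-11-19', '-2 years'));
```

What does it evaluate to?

date('2049-01-31', '-24 days') → 2049-01-07.
date('2048-11-19', '-2 years') → 2046-11-19.
Earlier of the two is 2046-11-19.

2046-11-19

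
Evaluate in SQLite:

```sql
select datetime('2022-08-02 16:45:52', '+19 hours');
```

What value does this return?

+19 hours from 2022-08-02 16:45:52 is 2022-08-03 11:45:52 (crosses midnight).

2022-08-03 11:45:52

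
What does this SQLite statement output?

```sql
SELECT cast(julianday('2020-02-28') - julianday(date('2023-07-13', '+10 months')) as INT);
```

Adding +10 months to 2023-07-13 gives 2024-05-13.
1 day remains in February 2020 after the 28th (29 − 28).
Full months from March 2020 through April 2024 contribute their day counts.
Then 13 days into May 2024.
Total: 1 + 31 + 30 + 31 + 30 + 31 + 31 + 30 + 31 + 30 + 31 + 31 + 28 + 31 + 30 + 31 + 30 + 31 + 31 + 30 + 31 + 30 + 31 + 31 + 28 + 31 + 30 + 31 + 30 + 31 + 31 + 30 + 31 + 30 + 31 + 31 + 28 + 31 + 30 + 31 + 30 + 31 + 31 + 30 + 31 + 30 + 31 + 31 + 29 + 31 + 30 + 13 = 1536.
The subtraction is earlier − later, so the result is −1536 → -1536.

-1536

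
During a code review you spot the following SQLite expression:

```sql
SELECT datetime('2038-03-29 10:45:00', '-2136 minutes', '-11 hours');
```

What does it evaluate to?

2136 minutes = 35h 36m; -2136 minutes from 2038-03-29 10:45:00 is 2038-03-27 23:09:00 (crosses midnight).
-11 hours from 2038-03-27 23:09:00 is 2038-03-27 12:09:00.

2038-03-27 12:09:00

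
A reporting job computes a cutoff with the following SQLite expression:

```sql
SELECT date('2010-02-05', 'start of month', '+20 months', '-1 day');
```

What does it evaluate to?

`start of month` rewinds 2010-02-05 to 2010-02-01.
Adding +20 months to 2010-02-01 gives 2011-10-01.
Going back 1 day from 2011-10-01 reaches 2011-09-30 (last day of September, 30 days).

2011-09-30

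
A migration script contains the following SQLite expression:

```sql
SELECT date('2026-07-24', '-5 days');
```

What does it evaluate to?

2026-07-19

Going back 5 days within July lands on 2026-07-19.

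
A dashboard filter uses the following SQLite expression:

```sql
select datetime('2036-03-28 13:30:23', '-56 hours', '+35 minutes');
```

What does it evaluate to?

2036-03-26 06:05:23

-56 hours from 2036-03-28 13:30:23 is 2036-03-26 05:30:23 (crosses midnight).
+35 minutes from 2036-03-26 05:30:23 is 2036-03-26 06:05:23.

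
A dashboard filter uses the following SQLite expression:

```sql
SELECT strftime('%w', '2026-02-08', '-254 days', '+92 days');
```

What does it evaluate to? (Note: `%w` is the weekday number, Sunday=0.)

First apply '-254 days', '+92 days': 2026-02-08 → 2025-08-30.
2025-08-30 is a Saturday; with Sunday=0 that is 6.

6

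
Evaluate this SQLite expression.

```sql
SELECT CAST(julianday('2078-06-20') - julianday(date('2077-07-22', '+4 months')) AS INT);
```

210

Adding +4 months to 2077-07-22 gives 2077-11-22.
8 days remain in November 2077 after the 22nd (30 − 22).
Full months from December 2077 through May 2078 contribute their day counts.
Then 20 days into June 2078.
Total: 8 + 31 + 31 + 28 + 31 + 30 + 31 + 20 = 210.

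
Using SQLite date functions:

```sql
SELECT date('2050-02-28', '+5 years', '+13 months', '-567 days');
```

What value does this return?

Adding +5 years to 2050-02-28 gives 2055-02-28.
Adding +13 months to 2055-02-28 gives 2056-03-28.
Applying '-567 days' to 2056-03-28: counting 567 days back gives 2054-09-08.

2054-09-08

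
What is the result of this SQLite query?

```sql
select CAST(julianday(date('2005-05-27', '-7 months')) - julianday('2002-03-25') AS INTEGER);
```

947

Adding -7 months to 2005-05-27 gives 2004-10-27.
6 days remain in March 2002 after the 25th (31 − 25).
Full months from April 2002 through September 2004 contribute their day counts.
Then 27 days into October 2004.
Total: 6 + 30 + 31 + 30 + 31 + 31 + 30 + 31 + 30 + 31 + 31 + 28 + 31 + 30 + 31 + 30 + 31 + 31 + 30 + 31 + 30 + 31 + 31 + 29 + 31 + 30 + 31 + 30 + 31 + 31 + 30 + 27 = 947.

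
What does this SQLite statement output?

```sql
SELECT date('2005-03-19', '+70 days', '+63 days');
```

Applying '+70 days' to 2005-03-19: counting 70 days forward gives 2005-05-28.
Applying '+63 days' to 2005-05-28: counting 63 days forward gives 2005-07-30.

2005-07-30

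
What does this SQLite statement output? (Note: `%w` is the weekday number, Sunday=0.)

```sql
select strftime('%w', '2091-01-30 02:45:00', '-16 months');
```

5

First apply '-16 months': 2091-01-30 02:45:00 → 2089-09-30 02:45:00.
2089-09-30 is a Friday; with Sunday=0 that is 5.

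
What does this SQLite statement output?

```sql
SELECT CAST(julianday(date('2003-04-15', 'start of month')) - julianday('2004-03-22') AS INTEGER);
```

-356

`start of month` rewinds 2003-04-15 to 2003-04-01.
29 days remain in April 2003 after the 1st (30 − 1).
Full months from May 2003 through February 2004 contribute their day counts.
Then 22 days into March 2004.
Total: 29 + 31 + 30 + 31 + 31 + 30 + 31 + 30 + 31 + 31 + 29 + 22 = 356.
The subtraction is earlier − later, so the result is −356 → -356.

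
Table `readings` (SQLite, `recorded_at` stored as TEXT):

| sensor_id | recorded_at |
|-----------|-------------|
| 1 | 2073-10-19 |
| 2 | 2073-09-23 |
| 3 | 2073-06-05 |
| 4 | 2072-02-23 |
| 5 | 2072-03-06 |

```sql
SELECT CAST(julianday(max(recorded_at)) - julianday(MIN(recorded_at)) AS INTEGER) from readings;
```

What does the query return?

604

MIN = 2072-02-23, MAX = 2073-10-19.
6 days remain in February 2072 after the 23rd (29 − 23).
Full months from March 2072 through September 2073 contribute their day counts.
Then 19 days into October 2073.
Total: 6 + 31 + 30 + 31 + 30 + 31 + 31 + 30 + 31 + 30 + 31 + 31 + 28 + 31 + 30 + 31 + 30 + 31 + 31 + 30 + 19 = 604.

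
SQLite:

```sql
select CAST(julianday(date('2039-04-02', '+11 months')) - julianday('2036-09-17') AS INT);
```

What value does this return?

Adding +11 months to 2039-04-02 gives 2040-03-02.
13 days remain in September 2036 after the 17th (30 − 17).
Full months from October 2036 through February 2040 contribute their day counts.
Then 2 days into March 2040.
Total: 13 + 31 + 30 + 31 + 31 + 28 + 31 + 30 + 31 + 30 + 31 + 31 + 30 + 31 + 30 + 31 + 31 + 28 + 31 + 30 + 31 + 30 + 31 + 31 + 30 + 31 + 30 + 31 + 31 + 28 + 31 + 30 + 31 + 30 + 31 + 31 + 30 + 31 + 30 + 31 + 31 + 29 + 2 = 1262.

1262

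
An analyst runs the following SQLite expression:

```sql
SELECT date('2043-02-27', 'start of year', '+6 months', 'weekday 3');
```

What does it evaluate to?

`start of year` rewinds 2043-02-27 to 2043-01-01.
Adding +6 months to 2043-01-01 gives 2043-07-01.
`weekday 3` advances to the next Wednesday; 2043-07-01 is already a Wednesday, so it stays at 2043-07-01.

2043-07-01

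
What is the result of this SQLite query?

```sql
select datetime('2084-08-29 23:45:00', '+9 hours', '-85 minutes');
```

2084-08-30 07:20:00

+9 hours from 2084-08-29 23:45:00 is 2084-08-30 08:45:00 (crosses midnight).
85 minutes = 1h 25m; -85 minutes from 2084-08-30 08:45:00 is 2084-08-30 07:20:00.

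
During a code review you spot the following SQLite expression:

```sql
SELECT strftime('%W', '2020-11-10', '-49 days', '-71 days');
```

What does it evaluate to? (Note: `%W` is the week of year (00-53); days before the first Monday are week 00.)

28

First apply '-49 days', '-71 days': 2020-11-10 → 2020-07-13.
2020-07-13 is a Monday. SQLite's %W counts Mondays since the year started; the result is 28.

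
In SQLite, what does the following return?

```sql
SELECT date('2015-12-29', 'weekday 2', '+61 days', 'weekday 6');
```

`weekday 2` advances to the next Tuesday; 2015-12-29 is already a Tuesday, so it stays at 2015-12-29.
Applying '+61 days' to 2015-12-29: counting 61 days forward gives 2016-02-28.
`weekday 6` advances to the next Saturday; 2016-02-28 is a Sunday, so it moves forward to 2016-03-05.

2016-03-05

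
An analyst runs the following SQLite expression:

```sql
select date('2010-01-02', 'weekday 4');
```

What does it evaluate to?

2010-01-07

`weekday 4` advances to the next Thursday; 2010-01-02 is a Saturday, so it moves forward to 2010-01-07.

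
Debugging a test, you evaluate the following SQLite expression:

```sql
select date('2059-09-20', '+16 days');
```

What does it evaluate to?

September 2059 has 30 days; 10 remain after the 20th, so 11 days reach 2059-10-01.
Advancing 5 more days within October lands on 2059-10-06.

2059-10-06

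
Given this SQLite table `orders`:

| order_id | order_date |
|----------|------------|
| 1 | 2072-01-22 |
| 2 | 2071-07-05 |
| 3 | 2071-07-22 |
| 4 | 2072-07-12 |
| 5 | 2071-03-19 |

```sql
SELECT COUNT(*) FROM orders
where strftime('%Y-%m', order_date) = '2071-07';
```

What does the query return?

Rows with year-month 2071-07: 2071-07-05, 2071-07-22 → 2.

2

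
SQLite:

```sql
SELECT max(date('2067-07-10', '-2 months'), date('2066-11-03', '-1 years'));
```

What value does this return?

date('2067-07-10', '-2 months') → 2067-05-10.
date('2066-11-03', '-1 years') → 2065-11-03.
Later of the two is 2067-05-10.

2067-05-10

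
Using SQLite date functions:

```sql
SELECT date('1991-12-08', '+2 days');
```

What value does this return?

Advancing 2 more days within December lands on 1991-12-10.

1991-12-10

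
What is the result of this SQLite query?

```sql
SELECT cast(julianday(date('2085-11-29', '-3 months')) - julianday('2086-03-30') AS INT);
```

Adding -3 months to 2085-11-29 gives 2085-08-29.
2 days remain in August 2085 after the 29th (31 − 29).
Full months from September 2085 through February 2086 contribute their day counts.
Then 30 days into March 2086.
Total: 2 + 30 + 31 + 30 + 31 + 31 + 28 + 30 = 213.
The subtraction is earlier − later, so the result is −213 → -213.

-213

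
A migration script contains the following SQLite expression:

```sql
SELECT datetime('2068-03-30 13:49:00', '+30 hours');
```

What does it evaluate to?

2068-03-31 19:49:00

+30 hours from 2068-03-30 13:49:00 is 2068-03-31 19:49:00 (crosses midnight).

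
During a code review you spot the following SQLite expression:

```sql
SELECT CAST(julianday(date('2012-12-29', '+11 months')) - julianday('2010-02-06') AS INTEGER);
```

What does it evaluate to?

Adding +11 months to 2012-12-29 gives 2013-11-29.
22 days remain in February 2010 after the 6th (28 − 6).
Full months from March 2010 through October 2013 contribute their day counts.
Then 29 days into November 2013.
Total: 22 + 31 + 30 + 31 + 30 + 31 + 31 + 30 + 31 + 30 + 31 + 31 + 28 + 31 + 30 + 31 + 30 + 31 + 31 + 30 + 31 + 30 + 31 + 31 + 29 + 31 + 30 + 31 + 30 + 31 + 31 + 30 + 31 + 30 + 31 + 31 + 28 + 31 + 30 + 31 + 30 + 31 + 31 + 30 + 31 + 29 = 1392.

1392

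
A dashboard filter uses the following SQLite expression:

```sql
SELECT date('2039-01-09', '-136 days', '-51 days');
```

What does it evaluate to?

Applying '-136 days' to 2039-01-09: counting 136 days back gives 2038-08-26.
Applying '-51 days' to 2038-08-26: counting 51 days back gives 2038-07-06.

2038-07-06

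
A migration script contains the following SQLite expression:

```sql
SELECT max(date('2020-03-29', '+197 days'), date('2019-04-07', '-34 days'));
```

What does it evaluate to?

2020-10-12

date('2020-03-29', '+197 days') → 2020-10-12.
date('2019-04-07', '-34 days') → 2019-03-04.
Later of the two is 2020-10-12.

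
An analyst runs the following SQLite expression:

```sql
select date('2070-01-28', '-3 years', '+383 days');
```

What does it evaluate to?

2068-02-15

Adding -3 years to 2070-01-28 gives 2067-01-28.
Applying '+383 days' to 2067-01-28: counting 383 days forward gives 2068-02-15.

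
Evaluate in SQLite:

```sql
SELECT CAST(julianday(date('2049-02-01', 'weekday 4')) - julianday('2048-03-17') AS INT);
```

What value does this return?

324

`weekday 4` advances to the next Thursday; 2049-02-01 is a Monday, so it moves forward to 2049-02-04.
14 days remain in March 2048 after the 17th (31 − 17).
Full months from April 2048 through January 2049 contribute their day counts.
Then 4 days into February 2049.
Total: 14 + 30 + 31 + 30 + 31 + 31 + 30 + 31 + 30 + 31 + 31 + 4 = 324.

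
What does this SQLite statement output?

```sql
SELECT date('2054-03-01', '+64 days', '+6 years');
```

Applying '+64 days' to 2054-03-01: counting 64 days forward gives 2054-05-04.
Adding +6 years to 2054-05-04 gives 2060-05-04.

2060-05-04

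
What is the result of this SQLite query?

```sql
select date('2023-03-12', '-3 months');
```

Adding -3 months to 2023-03-12 gives 2022-12-12.

2022-12-12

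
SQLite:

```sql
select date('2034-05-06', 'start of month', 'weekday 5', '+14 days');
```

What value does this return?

2034-05-19

`start of month` rewinds 2034-05-06 to 2034-05-01.
`weekday 5` advances to the next Friday; 2034-05-01 is a Monday, so it moves forward to 2034-05-05.
Advancing 14 more days within May lands on 2034-05-19.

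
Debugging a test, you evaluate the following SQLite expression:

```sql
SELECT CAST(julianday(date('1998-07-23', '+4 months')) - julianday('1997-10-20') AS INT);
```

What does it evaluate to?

399

Adding +4 months to 1998-07-23 gives 1998-11-23.
11 days remain in October 1997 after the 20th (31 − 20).
Full months from November 1997 through October 1998 contribute their day counts.
Then 23 days into November 1998.
Total: 11 + 30 + 31 + 31 + 28 + 31 + 30 + 31 + 30 + 31 + 31 + 30 + 31 + 23 = 399.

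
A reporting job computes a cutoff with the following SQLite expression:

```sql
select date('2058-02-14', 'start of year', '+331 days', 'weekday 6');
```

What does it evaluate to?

2058-11-30

`start of year` rewinds 2058-02-14 to 2058-01-01.
Applying '+331 days' to 2058-01-01: counting 331 days forward gives 2058-11-28.
`weekday 6` advances to the next Saturday; 2058-11-28 is a Thursday, so it moves forward to 2058-11-30.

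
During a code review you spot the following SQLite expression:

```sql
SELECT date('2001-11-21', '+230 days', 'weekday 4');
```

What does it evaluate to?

2002-07-11

Applying '+230 days' to 2001-11-21: counting 230 days forward gives 2002-07-09.
`weekday 4` advances to the next Thursday; 2002-07-09 is a Tuesday, so it moves forward to 2002-07-11.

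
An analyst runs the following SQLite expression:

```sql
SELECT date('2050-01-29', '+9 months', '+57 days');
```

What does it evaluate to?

2050-12-25

Adding +9 months to 2050-01-29 gives 2050-10-29.
Applying '+57 days' to 2050-10-29: counting 57 days forward gives 2050-12-25.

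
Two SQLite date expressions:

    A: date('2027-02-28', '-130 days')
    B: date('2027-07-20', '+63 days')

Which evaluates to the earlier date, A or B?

A

A = 2026-10-21.
B = 2027-09-21.
A is earlier.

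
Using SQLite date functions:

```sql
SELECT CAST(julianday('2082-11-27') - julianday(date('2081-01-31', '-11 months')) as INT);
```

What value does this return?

Adding -11 months to 2081-01-31 targets 2080-02-31. February 2080 has only 29 days, so SQLite normalizes the 2-day overflow forward to 2080-03-02.
29 days remain in March 2080 after the 2nd (31 − 2).
Full months from April 2080 through October 2082 contribute their day counts.
Then 27 days into November 2082.
Total: 29 + 30 + 31 + 30 + 31 + 31 + 30 + 31 + 30 + 31 + 31 + 28 + 31 + 30 + 31 + 30 + 31 + 31 + 30 + 31 + 30 + 31 + 31 + 28 + 31 + 30 + 31 + 30 + 31 + 31 + 30 + 31 + 27 = 1000.

1000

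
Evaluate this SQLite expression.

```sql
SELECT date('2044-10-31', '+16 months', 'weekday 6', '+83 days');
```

Adding +16 months to 2044-10-31 targets 2046-02-31. February 2046 has only 28 days, so SQLite normalizes the 3-day overflow forward to 2046-03-03.
`weekday 6` advances to the next Saturday; 2046-03-03 is already a Saturday, so it stays at 2046-03-03.
Applying '+83 days' to 2046-03-03: counting 83 days forward gives 2046-05-25.

2046-05-25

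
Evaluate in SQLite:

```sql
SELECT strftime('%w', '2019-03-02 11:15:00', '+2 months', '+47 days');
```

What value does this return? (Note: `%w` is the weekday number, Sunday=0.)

First apply '+2 months', '+47 days': 2019-03-02 11:15:00 → 2019-06-18 11:15:00.
2019-06-18 is a Tuesday; with Sunday=0 that is 2.

2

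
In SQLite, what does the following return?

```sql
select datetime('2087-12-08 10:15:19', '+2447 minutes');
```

2087-12-10 03:02:19

2447 minutes = 40h 47m; +2447 minutes from 2087-12-08 10:15:19 is 2087-12-10 03:02:19 (crosses midnight).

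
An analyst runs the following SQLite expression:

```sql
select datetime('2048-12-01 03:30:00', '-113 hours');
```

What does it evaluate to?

2048-11-26 10:30:00

-113 hours from 2048-12-01 03:30:00 is 2048-11-26 10:30:00 (crosses midnight).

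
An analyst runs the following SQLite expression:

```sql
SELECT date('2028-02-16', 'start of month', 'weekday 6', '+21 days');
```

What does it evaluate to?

`start of month` rewinds 2028-02-16 to 2028-02-01.
`weekday 6` advances to the next Saturday; 2028-02-01 is a Tuesday, so it moves forward to 2028-02-05.
Advancing 21 more days within February lands on 2028-02-26.

2028-02-26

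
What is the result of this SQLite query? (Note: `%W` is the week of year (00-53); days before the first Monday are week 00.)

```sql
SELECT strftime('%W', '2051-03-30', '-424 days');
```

First apply '-424 days': 2051-03-30 → 2050-01-30.
2050-01-30 is a Sunday. SQLite's %W counts Mondays since the year started; the result is 04.

04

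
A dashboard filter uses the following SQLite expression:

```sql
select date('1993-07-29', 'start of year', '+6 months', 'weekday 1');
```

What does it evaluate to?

`start of year` rewinds 1993-07-29 to 1993-01-01.
Adding +6 months to 1993-01-01 gives 1993-07-01.
`weekday 1` advances to the next Monday; 1993-07-01 is a Thursday, so it moves forward to 1993-07-05.

1993-07-05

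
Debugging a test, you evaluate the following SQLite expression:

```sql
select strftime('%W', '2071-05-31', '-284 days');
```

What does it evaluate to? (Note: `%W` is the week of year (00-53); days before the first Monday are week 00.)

33

First apply '-284 days': 2071-05-31 → 2070-08-20.
2070-08-20 is a Wednesday. SQLite's %W counts Mondays since the year started; the result is 33.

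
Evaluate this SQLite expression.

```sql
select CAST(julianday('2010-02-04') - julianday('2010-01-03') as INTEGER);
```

28 days remain in January 2010 after the 3rd (31 − 3).
Then 4 days into February 2010.
Total: 28 + 4 = 32.

32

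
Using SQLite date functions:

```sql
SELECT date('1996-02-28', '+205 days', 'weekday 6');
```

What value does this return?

Applying '+205 days' to 1996-02-28: counting 205 days forward gives 1996-09-20.
`weekday 6` advances to the next Saturday; 1996-09-20 is a Friday, so it moves forward to 1996-09-21.

1996-09-21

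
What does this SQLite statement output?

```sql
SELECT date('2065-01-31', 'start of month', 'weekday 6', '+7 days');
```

2065-01-10

`start of month` rewinds 2065-01-31 to 2065-01-01.
`weekday 6` advances to the next Saturday; 2065-01-01 is a Thursday, so it moves forward to 2065-01-03.
Advancing 7 more days within January lands on 2065-01-10.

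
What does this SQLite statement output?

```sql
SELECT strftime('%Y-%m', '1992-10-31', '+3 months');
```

1993-01

First apply '+3 months': 1992-10-31 → 1993-01-31.
`%Y-%m` extracts the year-month: 1993-01.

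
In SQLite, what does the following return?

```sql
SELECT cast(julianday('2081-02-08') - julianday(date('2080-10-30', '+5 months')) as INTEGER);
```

Adding +5 months to 2080-10-30 gives 2081-03-30.
20 days remain in February 2081 after the 8th (28 − 8).
Then 30 days into March 2081.
Total: 20 + 30 = 50.
The subtraction is earlier − later, so the result is −50 → -50.

-50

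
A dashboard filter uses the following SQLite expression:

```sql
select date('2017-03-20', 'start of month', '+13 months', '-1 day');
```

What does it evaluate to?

`start of month` rewinds 2017-03-20 to 2017-03-01.
Adding +13 months to 2017-03-01 gives 2018-04-01.
Going back 1 day from 2018-04-01 reaches 2018-03-31 (last day of March, 31 days).

2018-03-31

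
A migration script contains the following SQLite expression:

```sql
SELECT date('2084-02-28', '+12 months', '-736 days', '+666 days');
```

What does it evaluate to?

Adding +12 months to 2084-02-28 gives 2085-02-28.
Applying '-736 days' to 2085-02-28: counting 736 days back gives 2083-02-23.
Applying '+666 days' to 2083-02-23: counting 666 days forward gives 2084-12-20.

2084-12-20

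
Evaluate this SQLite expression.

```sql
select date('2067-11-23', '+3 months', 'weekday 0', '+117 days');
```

2068-06-22

Adding +3 months to 2067-11-23 gives 2068-02-23.
`weekday 0` advances to the next Sunday; 2068-02-23 is a Thursday, so it moves forward to 2068-02-26.
Applying '+117 days' to 2068-02-26: counting 117 days forward gives 2068-06-22.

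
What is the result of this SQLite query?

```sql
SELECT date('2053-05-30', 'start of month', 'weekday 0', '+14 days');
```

`start of month` rewinds 2053-05-30 to 2053-05-01.
`weekday 0` advances to the next Sunday; 2053-05-01 is a Thursday, so it moves forward to 2053-05-04.
Advancing 14 more days within May lands on 2053-05-18.

2053-05-18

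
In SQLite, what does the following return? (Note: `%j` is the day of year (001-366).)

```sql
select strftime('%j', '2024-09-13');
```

Day-of-year for 2024-09-13: days since 2024-01-01 inclusive = 257, zero-padded to 257.

257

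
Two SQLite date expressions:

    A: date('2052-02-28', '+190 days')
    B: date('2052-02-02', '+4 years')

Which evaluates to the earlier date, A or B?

A = 2052-09-05.
B = 2056-02-02.
A is earlier.

A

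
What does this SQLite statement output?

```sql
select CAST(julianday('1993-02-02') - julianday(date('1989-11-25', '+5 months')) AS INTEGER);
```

1014

Adding +5 months to 1989-11-25 gives 1990-04-25.
5 days remain in April 1990 after the 25th (30 − 25).
Full months from May 1990 through January 1993 contribute their day counts.
Then 2 days into February 1993.
Total: 5 + 31 + 30 + 31 + 31 + 30 + 31 + 30 + 31 + 31 + 28 + 31 + 30 + 31 + 30 + 31 + 31 + 30 + 31 + 30 + 31 + 31 + 29 + 31 + 30 + 31 + 30 + 31 + 31 + 30 + 31 + 30 + 31 + 31 + 2 = 1014.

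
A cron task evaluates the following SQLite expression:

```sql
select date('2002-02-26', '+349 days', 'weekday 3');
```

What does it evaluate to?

2003-02-12

Applying '+349 days' to 2002-02-26: counting 349 days forward gives 2003-02-10.
`weekday 3` advances to the next Wednesday; 2003-02-10 is a Monday, so it moves forward to 2003-02-12.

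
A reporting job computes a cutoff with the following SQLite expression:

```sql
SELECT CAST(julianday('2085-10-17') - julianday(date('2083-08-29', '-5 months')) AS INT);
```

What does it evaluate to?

933

Adding -5 months to 2083-08-29 gives 2083-03-29.
2 days remain in March 2083 after the 29th (31 − 29).
Full months from April 2083 through September 2085 contribute their day counts.
Then 17 days into October 2085.
Total: 2 + 30 + 31 + 30 + 31 + 31 + 30 + 31 + 30 + 31 + 31 + 29 + 31 + 30 + 31 + 30 + 31 + 31 + 30 + 31 + 30 + 31 + 31 + 28 + 31 + 30 + 31 + 30 + 31 + 31 + 30 + 17 = 933.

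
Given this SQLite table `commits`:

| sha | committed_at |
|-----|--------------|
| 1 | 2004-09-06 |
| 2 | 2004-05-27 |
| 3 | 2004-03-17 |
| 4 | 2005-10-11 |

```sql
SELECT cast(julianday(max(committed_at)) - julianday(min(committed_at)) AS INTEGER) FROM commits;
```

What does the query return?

573

MIN = 2004-03-17, MAX = 2005-10-11.
14 days remain in March 2004 after the 17th (31 − 17).
Full months from April 2004 through September 2005 contribute their day counts.
Then 11 days into October 2005.
Total: 14 + 30 + 31 + 30 + 31 + 31 + 30 + 31 + 30 + 31 + 31 + 28 + 31 + 30 + 31 + 30 + 31 + 31 + 30 + 11 = 573.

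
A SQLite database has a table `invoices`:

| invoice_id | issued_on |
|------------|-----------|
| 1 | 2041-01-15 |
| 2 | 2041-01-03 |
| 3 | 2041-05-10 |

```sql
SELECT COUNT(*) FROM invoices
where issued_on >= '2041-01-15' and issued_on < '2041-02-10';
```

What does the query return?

Rows in [2041-01-15, 2041-02-10): 2041-01-15 → 1 row.

1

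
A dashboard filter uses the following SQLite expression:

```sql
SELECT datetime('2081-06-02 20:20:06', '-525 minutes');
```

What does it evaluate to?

2081-06-02 11:35:06

525 minutes = 8h 45m; -525 minutes from 2081-06-02 20:20:06 is 2081-06-02 11:35:06.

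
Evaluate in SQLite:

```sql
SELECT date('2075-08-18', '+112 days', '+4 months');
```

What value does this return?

Applying '+112 days' to 2075-08-18: counting 112 days forward gives 2075-12-08.
Adding +4 months to 2075-12-08 gives 2076-04-08.

2076-04-08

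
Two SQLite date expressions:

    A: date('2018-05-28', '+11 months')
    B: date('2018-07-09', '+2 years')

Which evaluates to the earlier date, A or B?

A = 2019-04-28.
B = 2020-07-09.
A is earlier.

A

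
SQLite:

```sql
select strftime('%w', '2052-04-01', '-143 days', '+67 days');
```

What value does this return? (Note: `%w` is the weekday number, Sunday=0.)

First apply '-143 days', '+67 days': 2052-04-01 → 2052-01-16.
2052-01-16 is a Tuesday; with Sunday=0 that is 2.

2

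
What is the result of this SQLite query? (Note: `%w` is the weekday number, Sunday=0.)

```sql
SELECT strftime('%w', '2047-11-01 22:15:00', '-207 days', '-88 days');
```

First apply '-207 days', '-88 days': 2047-11-01 22:15:00 → 2047-01-10 22:15:00.
2047-01-10 is a Thursday; with Sunday=0 that is 4.

4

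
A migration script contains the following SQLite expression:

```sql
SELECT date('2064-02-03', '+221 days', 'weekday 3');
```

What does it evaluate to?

Applying '+221 days' to 2064-02-03: counting 221 days forward gives 2064-09-11.
`weekday 3` advances to the next Wednesday; 2064-09-11 is a Thursday, so it moves forward to 2064-09-17.

2064-09-17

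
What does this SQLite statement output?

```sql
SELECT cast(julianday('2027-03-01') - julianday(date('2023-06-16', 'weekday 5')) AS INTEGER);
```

1354

`weekday 5` advances to the next Friday; 2023-06-16 is already a Friday, so it stays at 2023-06-16.
14 days remain in June 2023 after the 16th (30 − 16).
Full months from July 2023 through February 2027 contribute their day counts.
Then 1 day into March 2027.
Total: 14 + 31 + 31 + 30 + 31 + 30 + 31 + 31 + 29 + 31 + 30 + 31 + 30 + 31 + 31 + 30 + 31 + 30 + 31 + 31 + 28 + 31 + 30 + 31 + 30 + 31 + 31 + 30 + 31 + 30 + 31 + 31 + 28 + 31 + 30 + 31 + 30 + 31 + 31 + 30 + 31 + 30 + 31 + 31 + 28 + 1 = 1354.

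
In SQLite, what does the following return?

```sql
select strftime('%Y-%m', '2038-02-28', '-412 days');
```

First apply '-412 days': 2038-02-28 → 2037-01-12.
`%Y-%m` extracts the year-month: 2037-01.

2037-01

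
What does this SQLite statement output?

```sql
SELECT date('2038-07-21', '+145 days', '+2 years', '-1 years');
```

2039-12-13

Applying '+145 days' to 2038-07-21: counting 145 days forward gives 2038-12-13.
Adding +2 years to 2038-12-13 gives 2040-12-13.
Adding -1 year to 2040-12-13 gives 2039-12-13.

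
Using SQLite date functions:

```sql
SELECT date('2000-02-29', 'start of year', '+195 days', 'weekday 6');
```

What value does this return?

`start of year` rewinds 2000-02-29 to 2000-01-01.
Applying '+195 days' to 2000-01-01: counting 195 days forward gives 2000-07-14.
`weekday 6` advances to the next Saturday; 2000-07-14 is a Friday, so it moves forward to 2000-07-15.

2000-07-15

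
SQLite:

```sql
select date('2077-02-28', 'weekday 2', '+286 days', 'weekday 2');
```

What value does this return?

2077-12-14

`weekday 2` advances to the next Tuesday; 2077-02-28 is a Sunday, so it moves forward to 2077-03-02.
Applying '+286 days' to 2077-03-02: counting 286 days forward gives 2077-12-13.
`weekday 2` advances to the next Tuesday; 2077-12-13 is a Monday, so it moves forward to 2077-12-14.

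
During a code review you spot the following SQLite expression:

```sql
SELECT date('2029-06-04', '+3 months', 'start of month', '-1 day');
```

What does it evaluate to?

Adding +3 months to 2029-06-04 gives 2029-09-04.
`start of month` rewinds 2029-09-04 to 2029-09-01.
Going back 1 day from 2029-09-01 reaches 2029-08-31 (last day of August, 31 days).

2029-08-31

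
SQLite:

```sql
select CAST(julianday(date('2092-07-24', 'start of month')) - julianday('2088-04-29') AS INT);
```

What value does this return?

`start of month` rewinds 2092-07-24 to 2092-07-01.
1 day remains in April 2088 after the 29th (30 − 29).
Full months from May 2088 through June 2092 contribute their day counts.
Then 1 day into July 2092.
Total: 1 + 31 + 30 + 31 + 31 + 30 + 31 + 30 + 31 + 31 + 28 + 31 + 30 + 31 + 30 + 31 + 31 + 30 + 31 + 30 + 31 + 31 + 28 + 31 + 30 + 31 + 30 + 31 + 31 + 30 + 31 + 30 + 31 + 31 + 28 + 31 + 30 + 31 + 30 + 31 + 31 + 30 + 31 + 30 + 31 + 31 + 29 + 31 + 30 + 31 + 30 + 1 = 1524.

1524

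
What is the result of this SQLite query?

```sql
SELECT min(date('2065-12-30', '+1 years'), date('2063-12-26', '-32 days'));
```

date('2065-12-30', '+1 years') → 2066-12-30.
date('2063-12-26', '-32 days') → 2063-11-24.
Earlier of the two is 2063-11-24.

2063-11-24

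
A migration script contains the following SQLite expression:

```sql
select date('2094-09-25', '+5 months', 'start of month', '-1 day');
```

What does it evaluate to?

2095-01-31

Adding +5 months to 2094-09-25 gives 2095-02-25.
`start of month` rewinds 2095-02-25 to 2095-02-01.
Going back 1 day from 2095-02-01 reaches 2095-01-31 (last day of January, 31 days).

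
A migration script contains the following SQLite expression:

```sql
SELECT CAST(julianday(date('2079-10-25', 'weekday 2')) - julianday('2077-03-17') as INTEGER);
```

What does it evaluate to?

`weekday 2` advances to the next Tuesday; 2079-10-25 is a Wednesday, so it moves forward to 2079-10-31.
14 days remain in March 2077 after the 17th (31 − 17).
Full months from April 2077 through September 2079 contribute their day counts.
Then 31 days into October 2079.
Total: 14 + 30 + 31 + 30 + 31 + 31 + 30 + 31 + 30 + 31 + 31 + 28 + 31 + 30 + 31 + 30 + 31 + 31 + 30 + 31 + 30 + 31 + 31 + 28 + 31 + 30 + 31 + 30 + 31 + 31 + 30 + 31 = 958.

958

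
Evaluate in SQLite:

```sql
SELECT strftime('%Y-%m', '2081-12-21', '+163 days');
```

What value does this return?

First apply '+163 days': 2081-12-21 → 2082-06-02.
`%Y-%m` extracts the year-month: 2082-06.

2082-06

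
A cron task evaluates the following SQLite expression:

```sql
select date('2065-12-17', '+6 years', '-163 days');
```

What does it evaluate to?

Adding +6 years to 2065-12-17 gives 2071-12-17.
Applying '-163 days' to 2071-12-17: counting 163 days back gives 2071-07-07.

2071-07-07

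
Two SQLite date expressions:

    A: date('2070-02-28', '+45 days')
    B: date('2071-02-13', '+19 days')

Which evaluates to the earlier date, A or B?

A = 2070-04-14.
B = 2071-03-04.
A is earlier.

A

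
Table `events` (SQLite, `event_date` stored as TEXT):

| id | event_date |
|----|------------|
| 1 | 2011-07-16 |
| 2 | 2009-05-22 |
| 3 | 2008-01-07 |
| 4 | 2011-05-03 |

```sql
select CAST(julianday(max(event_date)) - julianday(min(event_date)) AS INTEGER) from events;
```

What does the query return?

1286

MIN = 2008-01-07, MAX = 2011-07-16.
24 days remain in January 2008 after the 7th (31 − 7).
Full months from February 2008 through June 2011 contribute their day counts.
Then 16 days into July 2011.
Total: 24 + 29 + 31 + 30 + 31 + 30 + 31 + 31 + 30 + 31 + 30 + 31 + 31 + 28 + 31 + 30 + 31 + 30 + 31 + 31 + 30 + 31 + 30 + 31 + 31 + 28 + 31 + 30 + 31 + 30 + 31 + 31 + 30 + 31 + 30 + 31 + 31 + 28 + 31 + 30 + 31 + 30 + 16 = 1286.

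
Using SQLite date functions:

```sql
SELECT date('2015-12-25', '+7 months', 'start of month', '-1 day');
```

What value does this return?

Adding +7 months to 2015-12-25 gives 2016-07-25.
`start of month` rewinds 2016-07-25 to 2016-07-01.
Going back 1 day from 2016-07-01 reaches 2016-06-30 (last day of June, 30 days).

2016-06-30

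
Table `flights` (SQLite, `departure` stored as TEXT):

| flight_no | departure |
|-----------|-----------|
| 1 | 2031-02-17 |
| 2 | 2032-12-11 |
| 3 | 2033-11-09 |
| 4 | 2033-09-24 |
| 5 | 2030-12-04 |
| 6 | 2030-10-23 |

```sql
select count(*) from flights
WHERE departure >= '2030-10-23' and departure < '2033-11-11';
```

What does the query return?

6

Rows in [2030-10-23, 2033-11-11): 2031-02-17, 2032-12-11, 2033-11-09, 2033-09-24, 2030-12-04, 2030-10-23 → 6 rows.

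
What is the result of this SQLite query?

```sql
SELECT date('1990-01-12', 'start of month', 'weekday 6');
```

1990-01-06

`start of month` rewinds 1990-01-12 to 1990-01-01.
`weekday 6` advances to the next Saturday; 1990-01-01 is a Monday, so it moves forward to 1990-01-06.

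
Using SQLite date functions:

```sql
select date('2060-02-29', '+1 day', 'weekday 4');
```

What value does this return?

February 2060 has 29 days; 0 remain after the 29th, so 1 days reach 2060-03-01.
`weekday 4` advances to the next Thursday; 2060-03-01 is a Monday, so it moves forward to 2060-03-04.

2060-03-04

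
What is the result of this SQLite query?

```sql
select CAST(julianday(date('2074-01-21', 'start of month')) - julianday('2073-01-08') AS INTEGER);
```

358

`start of month` rewinds 2074-01-21 to 2074-01-01.
23 days remain in January 2073 after the 8th (31 − 8).
Full months from February 2073 through December 2073 contribute their day counts.
Then 1 day into January 2074.
Total: 23 + 28 + 31 + 30 + 31 + 30 + 31 + 31 + 30 + 31 + 30 + 31 + 1 = 358.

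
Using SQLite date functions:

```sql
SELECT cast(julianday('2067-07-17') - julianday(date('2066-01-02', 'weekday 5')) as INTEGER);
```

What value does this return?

`weekday 5` advances to the next Friday; 2066-01-02 is a Saturday, so it moves forward to 2066-01-08.
23 days remain in January 2066 after the 8th (31 − 8).
Full months from February 2066 through June 2067 contribute their day counts.
Then 17 days into July 2067.
Total: 23 + 28 + 31 + 30 + 31 + 30 + 31 + 31 + 30 + 31 + 30 + 31 + 31 + 28 + 31 + 30 + 31 + 30 + 17 = 555.

555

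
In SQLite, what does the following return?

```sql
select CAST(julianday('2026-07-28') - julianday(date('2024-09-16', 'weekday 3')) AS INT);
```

678

`weekday 3` advances to the next Wednesday; 2024-09-16 is a Monday, so it moves forward to 2024-09-18.
12 days remain in September 2024 after the 18th (30 − 18).
Full months from October 2024 through June 2026 contribute their day counts.
Then 28 days into July 2026.
Total: 12 + 31 + 30 + 31 + 31 + 28 + 31 + 30 + 31 + 30 + 31 + 31 + 30 + 31 + 30 + 31 + 31 + 28 + 31 + 30 + 31 + 30 + 28 = 678.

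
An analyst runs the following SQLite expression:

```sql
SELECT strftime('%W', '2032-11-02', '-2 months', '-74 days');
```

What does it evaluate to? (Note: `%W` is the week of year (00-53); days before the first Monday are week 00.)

First apply '-2 months', '-74 days': 2032-11-02 → 2032-06-20.
2032-06-20 is a Sunday. SQLite's %W counts Mondays since the year started; the result is 24.

24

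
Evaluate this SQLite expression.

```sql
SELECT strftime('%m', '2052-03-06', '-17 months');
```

First apply '-17 months': 2052-03-06 → 2050-10-06.
`%m` extracts the 2-digit month (01-12): 10.

10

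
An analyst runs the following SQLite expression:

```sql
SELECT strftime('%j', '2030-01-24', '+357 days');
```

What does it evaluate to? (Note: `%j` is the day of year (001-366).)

016

First apply '+357 days': 2030-01-24 → 2031-01-16.
Day-of-year for 2031-01-16: days since 2031-01-01 inclusive = 16, zero-padded to 016.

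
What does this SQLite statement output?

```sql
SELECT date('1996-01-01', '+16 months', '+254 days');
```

Adding +16 months to 1996-01-01 gives 1997-05-01.
Applying '+254 days' to 1997-05-01: counting 254 days forward gives 1998-01-10.

1998-01-10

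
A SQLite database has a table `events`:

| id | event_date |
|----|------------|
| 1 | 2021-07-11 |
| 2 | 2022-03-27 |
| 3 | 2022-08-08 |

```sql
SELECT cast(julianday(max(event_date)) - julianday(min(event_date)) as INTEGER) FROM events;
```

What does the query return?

393

MIN = 2021-07-11, MAX = 2022-08-08.
20 days remain in July 2021 after the 11th (31 − 11).
Full months from August 2021 through July 2022 contribute their day counts.
Then 8 days into August 2022.
Total: 20 + 31 + 30 + 31 + 30 + 31 + 31 + 28 + 31 + 30 + 31 + 30 + 31 + 8 = 393.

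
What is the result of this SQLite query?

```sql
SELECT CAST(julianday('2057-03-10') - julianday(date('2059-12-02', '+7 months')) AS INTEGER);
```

Adding +7 months to 2059-12-02 gives 2060-07-02.
21 days remain in March 2057 after the 10th (31 − 10).
Full months from April 2057 through June 2060 contribute their day counts.
Then 2 days into July 2060.
Total: 21 + 30 + 31 + 30 + 31 + 31 + 30 + 31 + 30 + 31 + 31 + 28 + 31 + 30 + 31 + 30 + 31 + 31 + 30 + 31 + 30 + 31 + 31 + 28 + 31 + 30 + 31 + 30 + 31 + 31 + 30 + 31 + 30 + 31 + 31 + 29 + 31 + 30 + 31 + 30 + 2 = 1210.
The subtraction is earlier − later, so the result is −1210 → -1210.

-1210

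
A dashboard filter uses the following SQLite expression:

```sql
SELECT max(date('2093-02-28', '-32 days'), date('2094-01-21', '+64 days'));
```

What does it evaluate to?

date('2093-02-28', '-32 days') → 2093-01-27.
date('2094-01-21', '+64 days') → 2094-03-26.
Later of the two is 2094-03-26.

2094-03-26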